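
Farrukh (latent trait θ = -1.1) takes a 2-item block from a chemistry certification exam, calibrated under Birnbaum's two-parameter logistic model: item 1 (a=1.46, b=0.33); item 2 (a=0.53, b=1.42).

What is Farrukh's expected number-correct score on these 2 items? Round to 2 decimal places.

0.32

P(θ) = 1 / (1 + exp(−a(θ − b)))
P_1 = 1/(1+e^{2.0878}) = 0.1103
P_2 = 1/(1+e^{1.3356}) = 0.2082
E[score] = 0.1103 + 0.2082 = 0.3185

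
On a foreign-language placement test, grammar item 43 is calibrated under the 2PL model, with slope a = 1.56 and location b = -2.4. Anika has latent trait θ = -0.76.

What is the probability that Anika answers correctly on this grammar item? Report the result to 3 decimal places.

P(θ) = 1 / (1 + exp(−a(θ − b)))
Exponent: 1.56 × (-0.76 − (-2.4)) = 2.5584
1/(1 + e^{-2.5584}) = 0.9281

0.928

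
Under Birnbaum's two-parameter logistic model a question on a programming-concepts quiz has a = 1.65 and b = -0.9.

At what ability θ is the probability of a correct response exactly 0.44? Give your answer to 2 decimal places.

-1.05

P(θ) = 1 / (1 + exp(−a(θ − b)))
logit = ln(0.4400/0.5600) = -0.2412
θ = b + logit/(a) = -0.9 + (-0.2412)/1.6500 = -1.0462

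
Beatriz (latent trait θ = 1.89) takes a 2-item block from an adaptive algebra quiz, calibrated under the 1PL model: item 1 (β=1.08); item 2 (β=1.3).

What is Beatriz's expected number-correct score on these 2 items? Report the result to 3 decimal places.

P(θ) = 1 / (1 + exp(−(θ − β)))
P_1 = 1/(1+e^{-0.8100}) = 0.6921
P_2 = 1/(1+e^{-0.5900}) = 0.6434
E[score] = 0.6921 + 0.6434 = 1.3355

1.335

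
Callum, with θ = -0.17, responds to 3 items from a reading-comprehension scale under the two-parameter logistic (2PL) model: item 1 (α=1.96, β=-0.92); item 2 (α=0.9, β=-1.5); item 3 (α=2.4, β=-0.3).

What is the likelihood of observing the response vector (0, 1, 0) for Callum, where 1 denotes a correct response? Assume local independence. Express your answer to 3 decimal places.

0.061

P(θ) = 1 / (1 + exp(−α(θ − β)))
P_1 = 1/(1+e^{-1.4700}) = 0.8131
P_2 = 1/(1+e^{-1.1970}) = 0.7680
P_3 = 1/(1+e^{-0.3120}) = 0.5774
L = (1−P_1) × P_2 × (1−P_3) = 0.1869 × 0.7680 × 0.4226 = 0.06068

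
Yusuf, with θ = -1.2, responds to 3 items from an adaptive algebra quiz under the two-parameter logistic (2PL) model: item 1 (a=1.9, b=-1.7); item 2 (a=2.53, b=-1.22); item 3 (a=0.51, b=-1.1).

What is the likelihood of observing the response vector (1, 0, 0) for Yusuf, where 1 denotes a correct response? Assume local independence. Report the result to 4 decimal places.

P(θ) = 1 / (1 + exp(−a(θ − b)))
P_1 = 1/(1+e^{-0.9500}) = 0.7211
P_2 = 1/(1+e^{-0.0506}) = 0.5126
P_3 = 1/(1+e^{0.0510}) = 0.4873
L = P_1 × (1−P_2) × (1−P_3) = 0.7211 × 0.4874 × 0.5127 = 0.18020

0.1802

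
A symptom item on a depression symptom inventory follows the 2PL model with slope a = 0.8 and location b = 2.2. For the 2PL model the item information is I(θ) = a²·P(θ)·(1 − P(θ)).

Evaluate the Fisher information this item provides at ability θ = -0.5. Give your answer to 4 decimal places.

0.0593

P = 1/(1+e^{2.1600}) = 0.1034
P(1−P) = 0.1034 × 0.8966 = 0.0927
I = a² × P(1−P) = 0.8² × 0.0927 = 0.05933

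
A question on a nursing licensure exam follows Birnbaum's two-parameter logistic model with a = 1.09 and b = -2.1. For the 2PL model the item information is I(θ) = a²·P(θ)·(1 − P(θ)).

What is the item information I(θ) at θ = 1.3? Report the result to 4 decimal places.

P = 1/(1+e^{-3.7060}) = 0.9760
P(1−P) = 0.9760 × 0.0240 = 0.0234
I = a² × P(1−P) = 1.09² × 0.0234 = 0.02781

0.0278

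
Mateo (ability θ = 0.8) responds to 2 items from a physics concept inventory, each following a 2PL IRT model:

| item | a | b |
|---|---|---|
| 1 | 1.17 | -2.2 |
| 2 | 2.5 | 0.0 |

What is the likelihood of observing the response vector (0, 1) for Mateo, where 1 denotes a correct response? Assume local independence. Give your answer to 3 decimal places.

P(θ) = 1 / (1 + exp(−a(θ − b)))
P_1 = 1/(1+e^{-3.5100}) = 0.9710
P_2 = 1/(1+e^{-2.0000}) = 0.8808
L = (1−P_1) × P_2 = 0.0290 × 0.8808 = 0.02557

0.026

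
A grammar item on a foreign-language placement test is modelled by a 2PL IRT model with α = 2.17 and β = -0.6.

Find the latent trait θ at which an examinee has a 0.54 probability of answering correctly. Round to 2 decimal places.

-0.53

P(θ) = 1 / (1 + exp(−α(θ − β)))
logit = ln(0.5400/0.4600) = 0.1603
θ = β + logit/(α) = -0.6 + 0.1603/2.1700 = -0.5261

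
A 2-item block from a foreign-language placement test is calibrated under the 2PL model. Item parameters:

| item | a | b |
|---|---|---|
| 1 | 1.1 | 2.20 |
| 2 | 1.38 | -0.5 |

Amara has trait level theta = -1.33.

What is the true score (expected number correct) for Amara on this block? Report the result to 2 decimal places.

0.26

P(theta) = 1 / (1 + exp(−a(theta − b)))
P_1 = 1/(1+e^{3.8830}) = 0.0202
P_2 = 1/(1+e^{1.1454}) = 0.2413
E[score] = 0.0202 + 0.2413 = 0.2615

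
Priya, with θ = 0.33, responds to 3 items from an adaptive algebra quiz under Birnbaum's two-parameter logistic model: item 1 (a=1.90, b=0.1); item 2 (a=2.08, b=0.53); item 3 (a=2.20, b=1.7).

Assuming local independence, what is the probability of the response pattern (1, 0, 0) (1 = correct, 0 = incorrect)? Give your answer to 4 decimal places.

0.3489

P(θ) = 1 / (1 + exp(−a(θ − b)))
P_1 = 1/(1+e^{-0.4370}) = 0.6075
P_2 = 1/(1+e^{0.4160}) = 0.3975
P_3 = 1/(1+e^{3.0140}) = 0.0468
L = P_1 × (1−P_2) × (1−P_3) = 0.6075 × 0.6025 × 0.9532 = 0.34893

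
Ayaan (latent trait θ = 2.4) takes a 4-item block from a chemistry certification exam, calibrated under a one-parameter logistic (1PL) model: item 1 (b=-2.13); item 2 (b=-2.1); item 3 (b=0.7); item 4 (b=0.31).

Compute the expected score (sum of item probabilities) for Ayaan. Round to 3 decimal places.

P(θ) = 1 / (1 + exp(−(θ − b)))
P_1 = 1/(1+e^{-4.5300}) = 0.9893
P_2 = 1/(1+e^{-4.5000}) = 0.9890
P_3 = 1/(1+e^{-1.7000}) = 0.8455
P_4 = 1/(1+e^{-2.0900}) = 0.8899
E[score] = 0.9893 + 0.9890 + 0.8455 + 0.8899 = 3.7138

3.714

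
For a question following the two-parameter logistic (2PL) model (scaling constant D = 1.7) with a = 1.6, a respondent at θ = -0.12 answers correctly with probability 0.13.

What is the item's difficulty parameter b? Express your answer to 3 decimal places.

P(θ) = 1 / (1 + exp(−D·a(θ − b)))
logit(0.13) = ln(0.13/0.87) = -1.9010
b = θ − logit/(1.7·a) = -0.12 − (-1.9010)/2.7200 = 0.5789

0.579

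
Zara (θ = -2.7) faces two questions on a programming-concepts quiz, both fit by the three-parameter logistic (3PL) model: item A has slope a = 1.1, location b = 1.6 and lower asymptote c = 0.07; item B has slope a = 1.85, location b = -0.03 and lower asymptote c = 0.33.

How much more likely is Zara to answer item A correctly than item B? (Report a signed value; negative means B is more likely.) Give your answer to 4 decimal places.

P(θ) = c + (1 − c) · 1 / (1 + exp(−a(θ − b)))
P_A = 0.0781
P_B = 0.3348
P_A − P_B = -0.2566

-0.2566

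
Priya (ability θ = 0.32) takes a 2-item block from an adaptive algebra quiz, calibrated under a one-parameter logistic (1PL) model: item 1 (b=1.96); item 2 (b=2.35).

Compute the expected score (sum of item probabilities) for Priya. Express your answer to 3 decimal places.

0.279

P(θ) = 1 / (1 + exp(−(θ − b)))
P_1 = 1/(1+e^{1.6400}) = 0.1625
P_2 = 1/(1+e^{2.0300}) = 0.1161
E[score] = 0.1625 + 0.1161 = 0.2786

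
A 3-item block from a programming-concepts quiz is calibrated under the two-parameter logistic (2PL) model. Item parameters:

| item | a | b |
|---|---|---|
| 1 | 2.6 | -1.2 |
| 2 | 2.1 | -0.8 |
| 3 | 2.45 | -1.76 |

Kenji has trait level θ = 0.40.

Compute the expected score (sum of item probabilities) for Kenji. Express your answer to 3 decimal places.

2.905

P(θ) = 1 / (1 + exp(−a(θ − b)))
P_1 = 1/(1+e^{-4.1600}) = 0.9846
P_2 = 1/(1+e^{-2.5200}) = 0.9255
P_3 = 1/(1+e^{-5.2920}) = 0.9950
E[score] = 0.9846 + 0.9255 + 0.9950 = 2.9052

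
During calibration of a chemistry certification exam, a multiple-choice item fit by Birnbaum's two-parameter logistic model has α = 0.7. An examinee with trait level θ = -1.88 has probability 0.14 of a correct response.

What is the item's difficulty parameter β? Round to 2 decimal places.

0.71

P(θ) = 1 / (1 + exp(−α(θ − β)))
logit(0.14) = ln(0.14/0.86) = -1.8153
β = θ − logit/(α) = -1.88 − (-1.8153)/0.7000 = 0.7133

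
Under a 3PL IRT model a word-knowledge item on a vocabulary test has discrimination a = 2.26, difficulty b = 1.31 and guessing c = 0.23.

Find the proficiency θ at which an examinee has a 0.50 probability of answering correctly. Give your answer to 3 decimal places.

P(θ) = c + (1 − c) · 1 / (1 + exp(−a(θ − b)))
Remove guessing floor: (0.50 − 0.23)/(1 − 0.23) = 0.3506
logit = ln(0.3506/0.6494) = -0.6162
θ = b + logit/(a) = 1.31 + (-0.6162)/2.2600 = 1.0374

1.037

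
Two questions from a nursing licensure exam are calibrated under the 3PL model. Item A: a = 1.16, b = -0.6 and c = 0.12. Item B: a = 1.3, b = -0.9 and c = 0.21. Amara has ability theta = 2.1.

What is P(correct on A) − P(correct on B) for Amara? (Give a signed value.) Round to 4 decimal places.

-0.0211

P(theta) = c + (1 − c) · 1 / (1 + exp(−a(theta − b)))
P_A = 0.9632
P_B = 0.9843
P_A − P_B = -0.0211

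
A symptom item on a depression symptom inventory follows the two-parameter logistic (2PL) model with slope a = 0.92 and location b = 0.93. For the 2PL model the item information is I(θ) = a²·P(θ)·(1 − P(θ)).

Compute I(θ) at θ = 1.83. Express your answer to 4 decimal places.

0.1791

P = 1/(1+e^{-0.8280}) = 0.6959
P(1−P) = 0.6959 × 0.3041 = 0.2116
I = a² × P(1−P) = 0.92² × 0.2116 = 0.17911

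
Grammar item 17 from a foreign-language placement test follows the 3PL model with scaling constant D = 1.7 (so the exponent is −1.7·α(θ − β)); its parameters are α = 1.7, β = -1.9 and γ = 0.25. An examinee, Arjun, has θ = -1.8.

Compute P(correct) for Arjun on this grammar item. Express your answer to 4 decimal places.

P(θ) = γ + (1 − γ) · 1 / (1 + exp(−D·α(θ − β)))
Exponent: 1.7 × 1.7 × (-1.8 − (-1.9)) = 0.2890
1/(1 + e^{-0.2890}) = 0.5718
P = 0.25 + 0.75 × 0.5718 = 0.6788

0.6788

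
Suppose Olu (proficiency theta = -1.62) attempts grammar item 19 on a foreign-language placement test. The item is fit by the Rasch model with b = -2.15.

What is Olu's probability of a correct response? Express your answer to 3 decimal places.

0.629

P(theta) = 1 / (1 + exp(−(theta − b)))
Exponent: (-1.62 − (-2.15)) = 0.5300
1/(1 + e^{-0.5300}) = 0.6295
P = 0.6295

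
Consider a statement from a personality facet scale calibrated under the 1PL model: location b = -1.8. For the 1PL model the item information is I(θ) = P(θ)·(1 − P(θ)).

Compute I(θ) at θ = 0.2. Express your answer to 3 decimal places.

P = 1/(1+e^{-2.0000}) = 0.8808
P(1−P) = 0.8808 × 0.1192 = 0.1050
I = P(1−P) = 0.10499

0.105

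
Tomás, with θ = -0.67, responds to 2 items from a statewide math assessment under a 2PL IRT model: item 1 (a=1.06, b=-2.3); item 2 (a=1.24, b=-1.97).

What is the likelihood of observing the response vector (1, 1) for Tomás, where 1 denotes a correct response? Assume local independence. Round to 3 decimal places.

P(θ) = 1 / (1 + exp(−a(θ − b)))
P_1 = 1/(1+e^{-1.7278}) = 0.8491
P_2 = 1/(1+e^{-1.6120}) = 0.8337
L = P_1 × P_2 = 0.8491 × 0.8337 = 0.70791

0.708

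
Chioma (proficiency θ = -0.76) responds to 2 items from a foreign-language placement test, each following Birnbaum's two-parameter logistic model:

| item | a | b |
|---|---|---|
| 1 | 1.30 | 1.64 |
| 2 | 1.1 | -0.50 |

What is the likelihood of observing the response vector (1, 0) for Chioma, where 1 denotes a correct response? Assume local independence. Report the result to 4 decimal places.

P(θ) = 1 / (1 + exp(−a(θ − b)))
P_1 = 1/(1+e^{3.1200}) = 0.0423
P_2 = 1/(1+e^{0.2860}) = 0.4290
L = P_1 × (1−P_2) = 0.0423 × 0.5710 = 0.02415

0.0241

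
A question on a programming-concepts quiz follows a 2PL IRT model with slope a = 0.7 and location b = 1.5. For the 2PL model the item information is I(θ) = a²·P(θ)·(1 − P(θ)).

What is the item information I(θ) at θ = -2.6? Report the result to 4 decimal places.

P = 1/(1+e^{2.8700}) = 0.0537
P(1−P) = 0.0537 × 0.9463 = 0.0508
I = a² × P(1−P) = 0.7² × 0.0508 = 0.02488

0.0249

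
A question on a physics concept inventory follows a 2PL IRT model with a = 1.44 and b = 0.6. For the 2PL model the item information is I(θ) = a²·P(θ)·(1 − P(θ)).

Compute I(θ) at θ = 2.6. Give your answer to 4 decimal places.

0.1044

P = 1/(1+e^{-2.8800}) = 0.9468
P(1−P) = 0.9468 × 0.0532 = 0.0503
I = a² × P(1−P) = 1.44² × 0.0503 = 0.10436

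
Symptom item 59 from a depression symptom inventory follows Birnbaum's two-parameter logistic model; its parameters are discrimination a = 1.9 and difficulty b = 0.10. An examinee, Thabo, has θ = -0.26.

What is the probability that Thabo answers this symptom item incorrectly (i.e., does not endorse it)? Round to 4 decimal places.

0.6646

P(θ) = 1 / (1 + exp(−a(θ − b)))
Exponent: 1.9 × (-0.26 − 0.10) = -0.6840
1/(1 + e^{0.6840}) = 0.3354
P(incorrect) = 1 − 0.3354 = 0.6646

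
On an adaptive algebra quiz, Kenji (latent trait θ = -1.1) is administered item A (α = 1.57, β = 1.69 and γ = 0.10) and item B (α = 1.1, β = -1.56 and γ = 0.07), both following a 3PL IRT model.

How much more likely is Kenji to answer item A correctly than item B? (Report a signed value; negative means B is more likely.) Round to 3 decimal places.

P(θ) = γ + (1 − γ) · 1 / (1 + exp(−α(θ − β)))
P_A = 0.1111
P_B = 0.6502
P_A − P_B = -0.5391

-0.539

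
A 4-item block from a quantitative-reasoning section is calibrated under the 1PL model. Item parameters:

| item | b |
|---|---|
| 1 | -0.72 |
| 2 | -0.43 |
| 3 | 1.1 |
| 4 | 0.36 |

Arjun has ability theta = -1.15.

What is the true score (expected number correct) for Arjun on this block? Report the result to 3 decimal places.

0.998

P(theta) = 1 / (1 + exp(−(theta − b)))
P_1 = 1/(1+e^{0.4300}) = 0.3941
P_2 = 1/(1+e^{0.7200}) = 0.3274
P_3 = 1/(1+e^{2.2500}) = 0.0953
P_4 = 1/(1+e^{1.5100}) = 0.1809
E[score] = 0.3941 + 0.3274 + 0.0953 + 0.1809 = 0.9978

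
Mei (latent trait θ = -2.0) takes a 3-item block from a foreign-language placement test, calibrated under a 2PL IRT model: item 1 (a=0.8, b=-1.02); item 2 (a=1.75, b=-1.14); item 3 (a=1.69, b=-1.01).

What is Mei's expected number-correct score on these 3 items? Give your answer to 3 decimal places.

0.653

P(θ) = 1 / (1 + exp(−a(θ − b)))
P_1 = 1/(1+e^{0.7840}) = 0.3135
P_2 = 1/(1+e^{1.5050}) = 0.1817
P_3 = 1/(1+e^{1.6731}) = 0.1580
E[score] = 0.3135 + 0.1817 + 0.1580 = 0.6532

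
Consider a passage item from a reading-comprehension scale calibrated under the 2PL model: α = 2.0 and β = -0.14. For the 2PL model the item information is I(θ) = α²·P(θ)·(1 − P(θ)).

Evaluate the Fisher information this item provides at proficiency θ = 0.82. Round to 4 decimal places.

0.4461

P = 1/(1+e^{-1.9200}) = 0.8721
P(1−P) = 0.8721 × 0.1279 = 0.1115
I = α² × P(1−P) = 2.0² × 0.1115 = 0.44605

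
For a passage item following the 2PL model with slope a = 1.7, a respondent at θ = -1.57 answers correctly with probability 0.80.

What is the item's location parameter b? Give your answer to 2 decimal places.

P(θ) = 1 / (1 + exp(−a(θ − b)))
logit(0.80) = ln(0.80/0.20) = 1.3863
b = θ − logit/(a) = -1.57 − 1.3863/1.7000 = -2.3855

-2.39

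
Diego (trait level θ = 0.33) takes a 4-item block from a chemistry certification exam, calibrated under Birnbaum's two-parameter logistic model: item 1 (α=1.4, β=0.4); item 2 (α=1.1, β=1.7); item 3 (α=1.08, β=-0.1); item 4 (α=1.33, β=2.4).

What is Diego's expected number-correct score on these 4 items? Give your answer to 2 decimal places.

1.33

P(θ) = 1 / (1 + exp(−α(θ − β)))
P_1 = 1/(1+e^{0.0980}) = 0.4755
P_2 = 1/(1+e^{1.5070}) = 0.1814
P_3 = 1/(1+e^{-0.4644}) = 0.6141
P_4 = 1/(1+e^{2.7531}) = 0.0599
E[score] = 0.4755 + 0.1814 + 0.6141 + 0.0599 = 1.3309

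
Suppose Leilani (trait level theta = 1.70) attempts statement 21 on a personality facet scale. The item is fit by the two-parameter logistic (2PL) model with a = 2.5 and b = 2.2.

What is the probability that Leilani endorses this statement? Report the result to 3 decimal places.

0.223

P(theta) = 1 / (1 + exp(−a(theta − b)))
Exponent: 2.5 × (1.70 − 2.2) = -1.2500
1/(1 + e^{1.2500}) = 0.2227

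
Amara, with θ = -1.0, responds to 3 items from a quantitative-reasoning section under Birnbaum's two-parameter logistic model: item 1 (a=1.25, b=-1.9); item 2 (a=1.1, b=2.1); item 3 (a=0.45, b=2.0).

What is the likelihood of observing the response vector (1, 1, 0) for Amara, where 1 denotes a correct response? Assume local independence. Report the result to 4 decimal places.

P(θ) = 1 / (1 + exp(−a(θ − b)))
P_1 = 1/(1+e^{-1.1250}) = 0.7549
P_2 = 1/(1+e^{3.4100}) = 0.0320
P_3 = 1/(1+e^{1.3500}) = 0.2059
L = P_1 × P_2 × (1−P_3) = 0.7549 × 0.0320 × 0.7941 = 0.01917

0.0192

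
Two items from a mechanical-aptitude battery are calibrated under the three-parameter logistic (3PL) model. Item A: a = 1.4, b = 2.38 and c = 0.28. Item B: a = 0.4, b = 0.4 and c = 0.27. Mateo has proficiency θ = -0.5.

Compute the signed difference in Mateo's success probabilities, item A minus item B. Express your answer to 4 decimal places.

-0.2775

P(θ) = c + (1 − c) · 1 / (1 + exp(−a(θ − b)))
P_A = 0.2925
P_B = 0.5700
P_A − P_B = -0.2775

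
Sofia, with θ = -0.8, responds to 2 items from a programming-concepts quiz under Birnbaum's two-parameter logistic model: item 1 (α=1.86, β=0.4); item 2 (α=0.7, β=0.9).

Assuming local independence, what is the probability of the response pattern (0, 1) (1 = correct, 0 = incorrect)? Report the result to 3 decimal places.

0.211

P(θ) = 1 / (1 + exp(−α(θ − β)))
P_1 = 1/(1+e^{2.2320}) = 0.0969
P_2 = 1/(1+e^{1.1900}) = 0.2333
L = (1−P_1) × P_2 = 0.9031 × 0.2333 = 0.21065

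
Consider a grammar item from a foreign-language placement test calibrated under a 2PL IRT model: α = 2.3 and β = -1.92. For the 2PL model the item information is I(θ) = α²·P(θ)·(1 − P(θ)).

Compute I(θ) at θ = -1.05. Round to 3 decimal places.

P = 1/(1+e^{-2.0010}) = 0.8809
P(1−P) = 0.8809 × 0.1191 = 0.1049
I = α² × P(1−P) = 2.3² × 0.1049 = 0.55499

0.555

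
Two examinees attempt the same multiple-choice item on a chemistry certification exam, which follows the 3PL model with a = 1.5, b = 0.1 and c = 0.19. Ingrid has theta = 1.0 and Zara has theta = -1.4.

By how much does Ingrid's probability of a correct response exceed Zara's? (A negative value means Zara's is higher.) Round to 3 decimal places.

P(theta) = c + (1 − c) · 1 / (1 + exp(−a(theta − b)))
P(Ingrid) = 0.8332  [exponent 1.3500]
P(Zara) = 0.2672  [exponent -2.2500]
Difference = 0.8332 − 0.2672 = 0.5660

0.566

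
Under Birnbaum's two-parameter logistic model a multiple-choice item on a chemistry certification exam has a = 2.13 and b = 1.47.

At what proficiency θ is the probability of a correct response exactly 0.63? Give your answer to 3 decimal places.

1.720

P(θ) = 1 / (1 + exp(−a(θ − b)))
logit = ln(0.6300/0.3700) = 0.5322
θ = b + logit/(a) = 1.47 + 0.5322/2.1300 = 1.7199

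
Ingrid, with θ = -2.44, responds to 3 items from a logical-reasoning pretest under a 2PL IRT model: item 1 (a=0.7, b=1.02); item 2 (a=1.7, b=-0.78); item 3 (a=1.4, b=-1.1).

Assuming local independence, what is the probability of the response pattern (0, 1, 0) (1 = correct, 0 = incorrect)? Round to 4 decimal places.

P(θ) = 1 / (1 + exp(−a(θ − b)))
P_1 = 1/(1+e^{2.4220}) = 0.0815
P_2 = 1/(1+e^{2.8220}) = 0.0561
P_3 = 1/(1+e^{1.8760}) = 0.1328
L = (1−P_1) × P_2 × (1−P_3) = 0.9185 × 0.0561 × 0.8672 = 0.04472

0.0447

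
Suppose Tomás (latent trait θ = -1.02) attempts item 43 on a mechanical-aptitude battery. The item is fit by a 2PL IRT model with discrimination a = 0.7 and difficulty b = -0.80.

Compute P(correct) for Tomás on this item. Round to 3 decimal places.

P(θ) = 1 / (1 + exp(−a(θ − b)))
Exponent: 0.7 × (-1.02 − (-0.80)) = -0.1540
1/(1 + e^{0.1540}) = 0.4616

0.462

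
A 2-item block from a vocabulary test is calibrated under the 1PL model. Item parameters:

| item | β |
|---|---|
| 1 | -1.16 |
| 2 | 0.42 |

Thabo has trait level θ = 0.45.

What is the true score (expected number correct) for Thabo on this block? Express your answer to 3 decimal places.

P(θ) = 1 / (1 + exp(−(θ − β)))
P_1 = 1/(1+e^{-1.6100}) = 0.8334
P_2 = 1/(1+e^{-0.0300}) = 0.5075
E[score] = 0.8334 + 0.5075 = 1.3409

1.341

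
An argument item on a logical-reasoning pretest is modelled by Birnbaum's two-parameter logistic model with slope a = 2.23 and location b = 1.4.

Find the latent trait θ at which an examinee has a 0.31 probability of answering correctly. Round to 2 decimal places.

1.04

P(θ) = 1 / (1 + exp(−a(θ − b)))
logit = ln(0.3100/0.6900) = -0.8001
θ = b + logit/(a) = 1.4 + (-0.8001)/2.2300 = 1.0412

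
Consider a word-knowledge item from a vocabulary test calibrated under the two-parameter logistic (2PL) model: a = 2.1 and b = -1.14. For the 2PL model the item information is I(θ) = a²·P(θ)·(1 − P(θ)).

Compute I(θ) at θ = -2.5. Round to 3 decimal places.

0.227

P = 1/(1+e^{2.8560}) = 0.0544
P(1−P) = 0.0544 × 0.9456 = 0.0514
I = a² × P(1−P) = 2.1² × 0.0514 = 0.22674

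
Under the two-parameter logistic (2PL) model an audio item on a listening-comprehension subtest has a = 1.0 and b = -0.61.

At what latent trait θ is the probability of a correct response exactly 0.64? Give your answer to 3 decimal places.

P(θ) = 1 / (1 + exp(−a(θ − b)))
logit = ln(0.6400/0.3600) = 0.5754
θ = b + logit/(a) = -0.61 + 0.5754/1.0000 = -0.0346

-0.035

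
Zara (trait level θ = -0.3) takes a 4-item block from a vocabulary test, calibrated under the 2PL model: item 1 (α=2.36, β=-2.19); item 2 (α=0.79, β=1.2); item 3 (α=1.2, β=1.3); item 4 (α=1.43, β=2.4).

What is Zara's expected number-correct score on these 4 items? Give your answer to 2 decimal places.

P(θ) = 1 / (1 + exp(−α(θ − β)))
P_1 = 1/(1+e^{-4.4604}) = 0.9886
P_2 = 1/(1+e^{1.1850}) = 0.2342
P_3 = 1/(1+e^{1.9200}) = 0.1279
P_4 = 1/(1+e^{3.8610}) = 0.0206
E[score] = 0.9886 + 0.2342 + 0.1279 + 0.0206 = 1.3712

1.37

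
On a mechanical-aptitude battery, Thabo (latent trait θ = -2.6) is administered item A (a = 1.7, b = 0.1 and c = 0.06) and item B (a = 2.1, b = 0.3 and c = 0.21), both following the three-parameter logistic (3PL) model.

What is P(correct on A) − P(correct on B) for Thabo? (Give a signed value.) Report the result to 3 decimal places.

P(θ) = c + (1 − c) · 1 / (1 + exp(−a(θ − b)))
P_A = 0.0694
P_B = 0.2118
P_A − P_B = -0.1423

-0.142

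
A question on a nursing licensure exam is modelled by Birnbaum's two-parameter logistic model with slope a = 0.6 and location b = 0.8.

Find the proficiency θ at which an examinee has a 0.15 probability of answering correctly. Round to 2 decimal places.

P(θ) = 1 / (1 + exp(−a(θ − b)))
logit = ln(0.1500/0.8500) = -1.7346
θ = b + logit/(a) = 0.8 + (-1.7346)/0.6000 = -2.0910

-2.09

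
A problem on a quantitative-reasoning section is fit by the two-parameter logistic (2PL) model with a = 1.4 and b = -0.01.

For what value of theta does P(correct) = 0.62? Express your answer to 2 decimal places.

P(theta) = 1 / (1 + exp(−a(theta − b)))
logit = ln(0.6200/0.3800) = 0.4895
theta = b + logit/(a) = -0.01 + 0.4895/1.4000 = 0.3397

0.34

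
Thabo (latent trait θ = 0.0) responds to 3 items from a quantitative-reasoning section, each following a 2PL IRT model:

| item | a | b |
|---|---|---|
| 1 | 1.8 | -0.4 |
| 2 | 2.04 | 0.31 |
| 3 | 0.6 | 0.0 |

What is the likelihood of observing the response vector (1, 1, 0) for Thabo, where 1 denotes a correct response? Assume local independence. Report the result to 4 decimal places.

0.1167

P(θ) = 1 / (1 + exp(−a(θ − b)))
P_1 = 1/(1+e^{-0.7200}) = 0.6726
P_2 = 1/(1+e^{0.6324}) = 0.3470
P_3 = 1/(1+e^{0.0000}) = 0.5000
L = P_1 × P_2 × (1−P_3) = 0.6726 × 0.3470 × 0.5000 = 0.11669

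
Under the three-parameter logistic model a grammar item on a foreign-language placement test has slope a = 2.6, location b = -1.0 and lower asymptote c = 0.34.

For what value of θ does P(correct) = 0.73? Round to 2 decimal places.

-0.86

P(θ) = c + (1 − c) · 1 / (1 + exp(−a(θ − b)))
Remove guessing floor: (0.73 − 0.34)/(1 − 0.34) = 0.5909
logit = ln(0.5909/0.4091) = 0.3677
θ = b + logit/(a) = -1.0 + 0.3677/2.6000 = -0.8586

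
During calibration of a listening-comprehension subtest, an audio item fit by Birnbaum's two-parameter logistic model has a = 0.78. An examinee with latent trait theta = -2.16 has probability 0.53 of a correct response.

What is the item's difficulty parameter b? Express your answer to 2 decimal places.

-2.31

P(theta) = 1 / (1 + exp(−a(theta − b)))
logit(0.53) = ln(0.53/0.47) = 0.1201
b = theta − logit/(a) = -2.16 − 0.1201/0.7800 = -2.3140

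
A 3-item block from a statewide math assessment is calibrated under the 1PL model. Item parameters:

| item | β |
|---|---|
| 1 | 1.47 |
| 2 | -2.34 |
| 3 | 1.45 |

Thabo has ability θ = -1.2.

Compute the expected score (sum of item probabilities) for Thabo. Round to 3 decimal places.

0.888

P(θ) = 1 / (1 + exp(−(θ − β)))
P_1 = 1/(1+e^{2.6700}) = 0.0648
P_2 = 1/(1+e^{-1.1400}) = 0.7577
P_3 = 1/(1+e^{2.6500}) = 0.0660
E[score] = 0.0648 + 0.7577 + 0.0660 = 0.8884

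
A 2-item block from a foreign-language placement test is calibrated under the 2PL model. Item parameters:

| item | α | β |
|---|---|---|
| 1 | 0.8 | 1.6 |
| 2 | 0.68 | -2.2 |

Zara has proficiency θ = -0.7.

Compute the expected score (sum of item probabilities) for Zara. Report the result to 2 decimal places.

0.87

P(θ) = 1 / (1 + exp(−α(θ − β)))
P_1 = 1/(1+e^{1.8400}) = 0.1371
P_2 = 1/(1+e^{-1.0200}) = 0.7350
E[score] = 0.1371 + 0.7350 = 0.8720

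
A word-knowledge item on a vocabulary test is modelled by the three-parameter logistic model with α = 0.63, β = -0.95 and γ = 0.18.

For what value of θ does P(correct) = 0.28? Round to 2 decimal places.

-4.08

P(θ) = γ + (1 − γ) · 1 / (1 + exp(−α(θ − β)))
Remove guessing floor: (0.28 − 0.18)/(1 − 0.18) = 0.1220
logit = ln(0.1220/0.8780) = -1.9741
θ = β + logit/(α) = -0.95 + (-1.9741)/0.6300 = -4.0835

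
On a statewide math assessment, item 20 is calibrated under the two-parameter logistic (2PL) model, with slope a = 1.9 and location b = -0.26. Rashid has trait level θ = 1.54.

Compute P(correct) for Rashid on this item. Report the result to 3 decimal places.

P(θ) = 1 / (1 + exp(−a(θ − b)))
Exponent: 1.9 × (1.54 − (-0.26)) = 3.4200
1/(1 + e^{-3.4200}) = 0.9683

0.968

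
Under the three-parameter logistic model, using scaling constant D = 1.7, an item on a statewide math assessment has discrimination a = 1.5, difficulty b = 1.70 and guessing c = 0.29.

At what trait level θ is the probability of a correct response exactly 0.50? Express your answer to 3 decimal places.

P(θ) = c + (1 − c) · 1 / (1 + exp(−D·a(θ − b)))
Remove guessing floor: (0.50 − 0.29)/(1 − 0.29) = 0.2958
logit = ln(0.2958/0.7042) = -0.8675
θ = b + logit/(1.7·a) = 1.70 + (-0.8675)/2.5500 = 1.3598

1.360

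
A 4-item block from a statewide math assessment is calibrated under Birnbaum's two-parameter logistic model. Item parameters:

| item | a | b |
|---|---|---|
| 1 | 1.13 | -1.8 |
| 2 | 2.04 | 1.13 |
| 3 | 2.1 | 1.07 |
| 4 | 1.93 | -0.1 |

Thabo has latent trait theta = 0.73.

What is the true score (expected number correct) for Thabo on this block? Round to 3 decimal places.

P(theta) = 1 / (1 + exp(−a(theta − b)))
P_1 = 1/(1+e^{-2.8589}) = 0.9458
P_2 = 1/(1+e^{0.8160}) = 0.3066
P_3 = 1/(1+e^{0.7140}) = 0.3287
P_4 = 1/(1+e^{-1.6019}) = 0.8323
E[score] = 0.9458 + 0.3066 + 0.3287 + 0.8323 = 2.4134

2.413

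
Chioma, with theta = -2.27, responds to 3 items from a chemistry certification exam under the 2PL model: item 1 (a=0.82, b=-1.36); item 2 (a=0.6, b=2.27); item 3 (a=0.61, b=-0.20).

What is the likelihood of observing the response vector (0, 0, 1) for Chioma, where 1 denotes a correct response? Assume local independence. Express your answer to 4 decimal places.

0.1404

P(theta) = 1 / (1 + exp(−a(theta − b)))
P_1 = 1/(1+e^{0.7462}) = 0.3216
P_2 = 1/(1+e^{2.7240}) = 0.0616
P_3 = 1/(1+e^{1.2627}) = 0.2205
L = (1−P_1) × (1−P_2) × P_3 = 0.6784 × 0.9384 × 0.2205 = 0.14037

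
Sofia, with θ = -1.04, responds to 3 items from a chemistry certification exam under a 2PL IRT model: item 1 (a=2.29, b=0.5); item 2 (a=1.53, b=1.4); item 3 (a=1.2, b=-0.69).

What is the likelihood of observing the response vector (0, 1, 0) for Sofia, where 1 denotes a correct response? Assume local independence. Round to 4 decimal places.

0.0137

P(θ) = 1 / (1 + exp(−a(θ − b)))
P_1 = 1/(1+e^{3.5266}) = 0.0286
P_2 = 1/(1+e^{3.7332}) = 0.0234
P_3 = 1/(1+e^{0.4200}) = 0.3965
L = (1−P_1) × P_2 × (1−P_3) = 0.9714 × 0.0234 × 0.6035 = 0.01369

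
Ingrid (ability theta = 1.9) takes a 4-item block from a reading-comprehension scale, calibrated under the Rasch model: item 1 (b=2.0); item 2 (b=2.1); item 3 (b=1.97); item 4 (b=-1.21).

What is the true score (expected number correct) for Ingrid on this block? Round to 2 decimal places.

2.36

P(theta) = 1 / (1 + exp(−(theta − b)))
P_1 = 1/(1+e^{0.1000}) = 0.4750
P_2 = 1/(1+e^{0.2000}) = 0.4502
P_3 = 1/(1+e^{0.0700}) = 0.4825
P_4 = 1/(1+e^{-3.1100}) = 0.9573
E[score] = 0.4750 + 0.4502 + 0.4825 + 0.9573 = 2.3650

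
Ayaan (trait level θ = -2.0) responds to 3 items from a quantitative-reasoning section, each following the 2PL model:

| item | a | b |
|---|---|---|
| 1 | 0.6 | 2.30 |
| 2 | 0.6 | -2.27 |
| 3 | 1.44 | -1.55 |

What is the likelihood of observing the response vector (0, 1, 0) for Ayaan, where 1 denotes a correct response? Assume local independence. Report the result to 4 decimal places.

P(θ) = 1 / (1 + exp(−a(θ − b)))
P_1 = 1/(1+e^{2.5800}) = 0.0704
P_2 = 1/(1+e^{-0.1620}) = 0.5404
P_3 = 1/(1+e^{0.6480}) = 0.3434
L = (1−P_1) × P_2 × (1−P_3) = 0.9296 × 0.5404 × 0.6566 = 0.32982

0.3298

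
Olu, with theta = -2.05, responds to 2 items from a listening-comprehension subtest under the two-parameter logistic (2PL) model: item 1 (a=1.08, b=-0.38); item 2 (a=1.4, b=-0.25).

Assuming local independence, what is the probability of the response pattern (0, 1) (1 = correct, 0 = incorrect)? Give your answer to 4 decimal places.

P(theta) = 1 / (1 + exp(−a(theta − b)))
P_1 = 1/(1+e^{1.8036}) = 0.1414
P_2 = 1/(1+e^{2.5200}) = 0.0745
L = (1−P_1) × P_2 = 0.8586 × 0.0745 = 0.06394

0.0639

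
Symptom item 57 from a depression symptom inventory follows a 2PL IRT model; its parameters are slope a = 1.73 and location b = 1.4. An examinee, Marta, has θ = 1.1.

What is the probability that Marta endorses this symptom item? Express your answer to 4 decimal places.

0.3731

P(θ) = 1 / (1 + exp(−a(θ − b)))
Exponent: 1.73 × (1.1 − 1.4) = -0.5190
1/(1 + e^{0.5190}) = 0.3731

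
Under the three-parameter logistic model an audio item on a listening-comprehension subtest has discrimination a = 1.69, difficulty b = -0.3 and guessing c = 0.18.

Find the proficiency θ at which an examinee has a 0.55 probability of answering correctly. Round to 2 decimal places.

P(θ) = c + (1 − c) · 1 / (1 + exp(−a(θ − b)))
Remove guessing floor: (0.55 − 0.18)/(1 − 0.18) = 0.4512
logit = ln(0.4512/0.5488) = -0.1957
θ = b + logit/(a) = -0.3 + (-0.1957)/1.6900 = -0.4158

-0.42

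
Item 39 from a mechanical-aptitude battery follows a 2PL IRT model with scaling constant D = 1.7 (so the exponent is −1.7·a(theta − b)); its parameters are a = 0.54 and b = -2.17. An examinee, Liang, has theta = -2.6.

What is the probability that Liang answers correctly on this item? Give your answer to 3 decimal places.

0.403

P(theta) = 1 / (1 + exp(−D·a(theta − b)))
Exponent: 1.7 × 0.54 × (-2.6 − (-2.17)) = -0.3947
1/(1 + e^{0.3947}) = 0.4026
P = 0.4026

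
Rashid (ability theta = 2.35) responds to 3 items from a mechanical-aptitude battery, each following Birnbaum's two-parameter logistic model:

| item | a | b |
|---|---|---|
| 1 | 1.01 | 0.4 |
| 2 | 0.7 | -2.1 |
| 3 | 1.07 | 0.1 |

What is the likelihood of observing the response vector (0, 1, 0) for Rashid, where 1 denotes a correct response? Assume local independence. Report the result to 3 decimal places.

0.010

P(theta) = 1 / (1 + exp(−a(theta − b)))
P_1 = 1/(1+e^{-1.9695}) = 0.8776
P_2 = 1/(1+e^{-3.1150}) = 0.9575
P_3 = 1/(1+e^{-2.4075}) = 0.9174
L = (1−P_1) × P_2 × (1−P_3) = 0.1224 × 0.9575 × 0.0826 = 0.00968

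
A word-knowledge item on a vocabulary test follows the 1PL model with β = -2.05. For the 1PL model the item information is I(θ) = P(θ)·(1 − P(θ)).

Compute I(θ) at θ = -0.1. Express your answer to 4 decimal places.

0.1090

P = 1/(1+e^{-1.9500}) = 0.8754
P(1−P) = 0.8754 × 0.1246 = 0.1090
I = P(1−P) = 0.10904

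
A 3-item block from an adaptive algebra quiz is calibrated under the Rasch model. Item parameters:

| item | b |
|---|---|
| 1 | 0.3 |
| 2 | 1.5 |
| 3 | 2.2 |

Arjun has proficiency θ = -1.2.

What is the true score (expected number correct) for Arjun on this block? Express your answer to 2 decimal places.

P(θ) = 1 / (1 + exp(−(θ − b)))
P_1 = 1/(1+e^{1.5000}) = 0.1824
P_2 = 1/(1+e^{2.7000}) = 0.0630
P_3 = 1/(1+e^{3.4000}) = 0.0323
E[score] = 0.1824 + 0.0630 + 0.0323 = 0.2777

0.28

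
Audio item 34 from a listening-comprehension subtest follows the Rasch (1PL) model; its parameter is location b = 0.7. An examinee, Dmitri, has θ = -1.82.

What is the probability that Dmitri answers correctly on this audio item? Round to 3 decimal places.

P(θ) = 1 / (1 + exp(−(θ − b)))
Exponent: (-1.82 − 0.7) = -2.5200
1/(1 + e^{2.5200}) = 0.0745
P = 0.0745

0.074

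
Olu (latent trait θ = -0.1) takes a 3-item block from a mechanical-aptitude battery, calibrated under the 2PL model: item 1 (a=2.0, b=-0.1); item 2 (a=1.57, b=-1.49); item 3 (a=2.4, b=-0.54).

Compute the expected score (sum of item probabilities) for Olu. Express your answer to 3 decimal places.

P(θ) = 1 / (1 + exp(−a(θ − b)))
P_1 = 1/(1+e^{0.0000}) = 0.5000
P_2 = 1/(1+e^{-2.1823}) = 0.8986
P_3 = 1/(1+e^{-1.0560}) = 0.7419
E[score] = 0.5000 + 0.8986 + 0.7419 = 2.1406

2.141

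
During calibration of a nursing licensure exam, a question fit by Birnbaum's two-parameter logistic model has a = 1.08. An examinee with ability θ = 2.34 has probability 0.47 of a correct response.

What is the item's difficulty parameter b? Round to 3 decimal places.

P(θ) = 1 / (1 + exp(−a(θ − b)))
logit(0.47) = ln(0.47/0.53) = -0.1201
b = θ − logit/(a) = 2.34 − (-0.1201)/1.0800 = 2.4512

2.451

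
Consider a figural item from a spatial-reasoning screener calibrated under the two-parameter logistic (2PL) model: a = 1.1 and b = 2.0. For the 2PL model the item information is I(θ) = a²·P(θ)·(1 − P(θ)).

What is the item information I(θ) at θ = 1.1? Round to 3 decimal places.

P = 1/(1+e^{0.9900}) = 0.2709
P(1−P) = 0.2709 × 0.7291 = 0.1975
I = a² × P(1−P) = 1.1² × 0.1975 = 0.23900

0.239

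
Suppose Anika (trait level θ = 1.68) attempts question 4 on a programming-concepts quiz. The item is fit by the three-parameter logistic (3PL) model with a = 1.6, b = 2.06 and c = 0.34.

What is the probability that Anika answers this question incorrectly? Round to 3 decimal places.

P(θ) = c + (1 − c) · 1 / (1 + exp(−a(θ − b)))
Exponent: 1.6 × (1.68 − 2.06) = -0.6080
1/(1 + e^{0.6080}) = 0.3525
P = 0.34 + 0.66 × 0.3525 = 0.5727
P(incorrect) = 1 − 0.5727 = 0.4273

0.427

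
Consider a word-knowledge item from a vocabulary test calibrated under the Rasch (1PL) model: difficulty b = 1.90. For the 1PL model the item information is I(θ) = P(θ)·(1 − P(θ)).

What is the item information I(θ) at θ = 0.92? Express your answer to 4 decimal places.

P = 1/(1+e^{0.9800}) = 0.2729
P(1−P) = 0.2729 × 0.7271 = 0.1984
I = P(1−P) = 0.19842

0.1984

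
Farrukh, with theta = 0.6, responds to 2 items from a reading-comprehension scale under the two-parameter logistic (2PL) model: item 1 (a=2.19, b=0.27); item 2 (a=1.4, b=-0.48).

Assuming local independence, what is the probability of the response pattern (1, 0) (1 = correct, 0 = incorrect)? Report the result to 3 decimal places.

0.122

P(theta) = 1 / (1 + exp(−a(theta − b)))
P_1 = 1/(1+e^{-0.7227}) = 0.6732
P_2 = 1/(1+e^{-1.5120}) = 0.8194
L = P_1 × (1−P_2) = 0.6732 × 0.1806 = 0.12161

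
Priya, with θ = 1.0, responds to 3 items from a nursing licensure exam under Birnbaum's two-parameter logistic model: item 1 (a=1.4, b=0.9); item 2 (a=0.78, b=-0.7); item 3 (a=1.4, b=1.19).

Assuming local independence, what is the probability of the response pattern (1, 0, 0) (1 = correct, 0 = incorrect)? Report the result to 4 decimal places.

0.0635

P(θ) = 1 / (1 + exp(−a(θ − b)))
P_1 = 1/(1+e^{-0.1400}) = 0.5349
P_2 = 1/(1+e^{-1.3260}) = 0.7902
P_3 = 1/(1+e^{0.2660}) = 0.4339
L = P_1 × (1−P_2) × (1−P_3) = 0.5349 × 0.2098 × 0.5661 = 0.06354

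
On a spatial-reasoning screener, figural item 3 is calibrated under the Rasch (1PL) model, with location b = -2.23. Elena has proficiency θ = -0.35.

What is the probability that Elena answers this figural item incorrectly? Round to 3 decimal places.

P(θ) = 1 / (1 + exp(−(θ − b)))
Exponent: (-0.35 − (-2.23)) = 1.8800
1/(1 + e^{-1.8800}) = 0.8676
P = 0.8676
P(incorrect) = 1 − 0.8676 = 0.1324

0.132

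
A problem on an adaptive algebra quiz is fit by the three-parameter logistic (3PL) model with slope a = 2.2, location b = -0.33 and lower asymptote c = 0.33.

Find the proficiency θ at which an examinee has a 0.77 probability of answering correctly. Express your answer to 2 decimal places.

P(θ) = c + (1 − c) · 1 / (1 + exp(−a(θ − b)))
Remove guessing floor: (0.77 − 0.33)/(1 − 0.33) = 0.6567
logit = ln(0.6567/0.3433) = 0.6487
θ = b + logit/(a) = -0.33 + 0.6487/2.2000 = -0.0351

-0.04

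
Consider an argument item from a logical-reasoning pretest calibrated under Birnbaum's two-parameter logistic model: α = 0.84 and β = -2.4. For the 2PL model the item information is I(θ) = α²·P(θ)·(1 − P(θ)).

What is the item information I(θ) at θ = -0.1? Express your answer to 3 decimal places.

0.078

P = 1/(1+e^{-1.9320}) = 0.8735
P(1−P) = 0.8735 × 0.1265 = 0.1105
I = α² × P(1−P) = 0.84² × 0.1105 = 0.07798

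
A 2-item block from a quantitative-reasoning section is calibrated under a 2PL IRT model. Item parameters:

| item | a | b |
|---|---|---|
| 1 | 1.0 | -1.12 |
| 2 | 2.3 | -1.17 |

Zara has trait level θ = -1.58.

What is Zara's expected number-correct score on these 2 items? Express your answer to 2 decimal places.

0.67

P(θ) = 1 / (1 + exp(−a(θ − b)))
P_1 = 1/(1+e^{0.4600}) = 0.3870
P_2 = 1/(1+e^{0.9430}) = 0.2803
E[score] = 0.3870 + 0.2803 = 0.6673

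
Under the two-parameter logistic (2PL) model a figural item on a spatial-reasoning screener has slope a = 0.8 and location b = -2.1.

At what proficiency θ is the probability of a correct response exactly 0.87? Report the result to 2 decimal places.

0.28

P(θ) = 1 / (1 + exp(−a(θ − b)))
logit = ln(0.8700/0.1300) = 1.9010
θ = b + logit/(a) = -2.1 + 1.9010/0.8000 = 0.2762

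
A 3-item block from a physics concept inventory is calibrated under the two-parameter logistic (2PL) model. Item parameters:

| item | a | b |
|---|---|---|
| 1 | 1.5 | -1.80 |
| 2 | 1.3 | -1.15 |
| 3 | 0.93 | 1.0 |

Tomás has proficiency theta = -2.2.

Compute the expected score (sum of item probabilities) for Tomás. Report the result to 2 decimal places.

P(theta) = 1 / (1 + exp(−a(theta − b)))
P_1 = 1/(1+e^{0.6000}) = 0.3543
P_2 = 1/(1+e^{1.3650}) = 0.2034
P_3 = 1/(1+e^{2.9760}) = 0.0485
E[score] = 0.3543 + 0.2034 + 0.0485 = 0.6063

0.61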